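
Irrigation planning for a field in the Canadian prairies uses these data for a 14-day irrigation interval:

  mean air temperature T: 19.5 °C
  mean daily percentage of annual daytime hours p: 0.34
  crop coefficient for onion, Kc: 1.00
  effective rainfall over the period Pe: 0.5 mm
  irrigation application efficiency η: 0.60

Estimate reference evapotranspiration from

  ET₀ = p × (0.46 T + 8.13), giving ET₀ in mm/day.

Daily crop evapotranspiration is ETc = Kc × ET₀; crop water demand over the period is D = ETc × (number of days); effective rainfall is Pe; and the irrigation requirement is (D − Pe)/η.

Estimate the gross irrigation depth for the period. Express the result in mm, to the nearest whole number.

ET₀ = 0.34 × (0.46 × 19.5 + 8.13) = 0.34 × 17.100 = 5.8140 mm/d
ETc = Kc × ET₀ = 1.00 × 5.8140 = 5.8140 mm/d
Crop demand D = ETc × 14 d = 5.8140 × 14 = 81.396 mm
D − Pe = 81.396 − 0.5 = 80.896 mm
Gross irrigation = 80.896 / 0.60 = 134.827 mm

135 mm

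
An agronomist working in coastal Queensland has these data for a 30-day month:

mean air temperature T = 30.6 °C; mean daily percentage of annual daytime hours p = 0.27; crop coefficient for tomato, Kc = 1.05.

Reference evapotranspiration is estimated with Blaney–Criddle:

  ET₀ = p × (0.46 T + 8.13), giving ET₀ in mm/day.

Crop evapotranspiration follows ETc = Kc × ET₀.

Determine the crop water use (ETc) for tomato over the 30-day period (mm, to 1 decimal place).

ET₀ = 0.27 × (0.46 × 30.6 + 8.13) = 0.27 × 22.206 = 5.9956 mm/d
ETc = Kc × ET₀ = 1.05 × 5.9956 = 6.2954 mm/d
Over 30 days: 6.2954 × 30 = 188.862 mm

188.9 mm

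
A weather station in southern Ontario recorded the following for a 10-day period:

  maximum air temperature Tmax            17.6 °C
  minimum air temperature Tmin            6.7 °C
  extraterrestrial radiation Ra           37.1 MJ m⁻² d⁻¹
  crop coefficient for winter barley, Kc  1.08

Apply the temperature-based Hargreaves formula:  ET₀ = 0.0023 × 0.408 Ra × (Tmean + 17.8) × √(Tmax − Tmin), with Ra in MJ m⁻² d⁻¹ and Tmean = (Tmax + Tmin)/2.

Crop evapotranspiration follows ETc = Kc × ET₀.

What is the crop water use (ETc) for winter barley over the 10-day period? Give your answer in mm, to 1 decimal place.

Tmean = (17.6 + 6.7)/2 = 12.15 °C
0.408 Ra = 0.408 × 37.1 = 15.1368 mm/d equivalent
ET₀ = 0.0023 × 15.1368 × (12.15 + 17.8) × √10.9 = 0.0023 × 15.1368 × 29.95 × 3.3015 = 3.4425 mm/d
ETc = Kc × ET₀ = 1.08 × 3.4425 = 3.7179 mm/d
Over 10 days: 3.7179 × 10 = 37.179 mm

37.2 mm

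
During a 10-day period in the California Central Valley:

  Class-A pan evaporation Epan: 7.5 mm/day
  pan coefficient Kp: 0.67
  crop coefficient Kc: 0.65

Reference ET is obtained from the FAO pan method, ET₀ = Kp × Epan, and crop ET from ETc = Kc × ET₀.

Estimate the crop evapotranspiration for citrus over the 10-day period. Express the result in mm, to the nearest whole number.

ET₀ = 0.67 × 7.5 = 5.0250 mm/d
ETc = Kc × ET₀ = 0.65 × 5.0250 = 3.2663 mm/d
Over 10 days: 3.2663 × 10 = 32.663 mm

33 mm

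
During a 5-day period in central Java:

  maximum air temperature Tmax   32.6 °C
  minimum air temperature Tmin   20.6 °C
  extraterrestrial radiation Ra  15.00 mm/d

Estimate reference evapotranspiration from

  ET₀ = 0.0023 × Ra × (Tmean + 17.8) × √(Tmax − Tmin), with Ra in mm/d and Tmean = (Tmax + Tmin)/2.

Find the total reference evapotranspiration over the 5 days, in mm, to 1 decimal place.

Tmean = (32.6 + 20.6)/2 = 26.60 °C
ET₀ = 0.0023 × 15.00 × (26.60 + 17.8) × √12.0 = 0.0023 × 15.00 × 44.40 × 3.4641 = 5.3063 mm/d
Over 5 days: 5.3063 × 5 = 26.532 mm

26.5 mm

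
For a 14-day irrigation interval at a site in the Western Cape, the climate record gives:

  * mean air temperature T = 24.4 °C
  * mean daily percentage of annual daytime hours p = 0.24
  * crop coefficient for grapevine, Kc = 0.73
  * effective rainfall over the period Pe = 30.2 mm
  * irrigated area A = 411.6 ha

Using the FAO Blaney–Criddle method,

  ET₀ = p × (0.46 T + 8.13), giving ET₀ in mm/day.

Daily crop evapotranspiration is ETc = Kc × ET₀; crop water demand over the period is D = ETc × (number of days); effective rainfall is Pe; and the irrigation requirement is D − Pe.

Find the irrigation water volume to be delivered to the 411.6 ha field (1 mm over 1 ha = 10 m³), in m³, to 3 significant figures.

ET₀ = 0.24 × (0.46 × 24.4 + 8.13) = 0.24 × 19.354 = 4.6450 mm/d
ETc = Kc × ET₀ = 0.73 × 4.6450 = 3.3909 mm/d
Crop demand D = ETc × 14 d = 3.3909 × 14 = 47.473 mm
D − Pe = 47.473 − 30.2 = 17.273 mm
Volume = 17.273 mm × 411.6 ha × 10 = 71095.7 m³

71100 m³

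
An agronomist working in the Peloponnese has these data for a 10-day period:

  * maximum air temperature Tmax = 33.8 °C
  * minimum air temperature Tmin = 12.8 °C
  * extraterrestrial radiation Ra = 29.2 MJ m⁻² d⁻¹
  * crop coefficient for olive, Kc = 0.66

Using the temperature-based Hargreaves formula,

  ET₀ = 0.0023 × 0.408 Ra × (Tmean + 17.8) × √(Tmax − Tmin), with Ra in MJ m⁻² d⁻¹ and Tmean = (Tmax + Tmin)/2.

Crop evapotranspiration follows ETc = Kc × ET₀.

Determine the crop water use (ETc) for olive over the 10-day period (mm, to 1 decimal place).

Tmean = (33.8 + 12.8)/2 = 23.30 °C
0.408 Ra = 0.408 × 29.2 = 11.9136 mm/d equivalent
ET₀ = 0.0023 × 11.9136 × (23.30 + 17.8) × √21.0 = 0.0023 × 11.9136 × 41.10 × 4.5826 = 5.1609 mm/d
ETc = Kc × ET₀ = 0.66 × 5.1609 = 3.4062 mm/d
Over 10 days: 3.4062 × 10 = 34.062 mm

34.1 mm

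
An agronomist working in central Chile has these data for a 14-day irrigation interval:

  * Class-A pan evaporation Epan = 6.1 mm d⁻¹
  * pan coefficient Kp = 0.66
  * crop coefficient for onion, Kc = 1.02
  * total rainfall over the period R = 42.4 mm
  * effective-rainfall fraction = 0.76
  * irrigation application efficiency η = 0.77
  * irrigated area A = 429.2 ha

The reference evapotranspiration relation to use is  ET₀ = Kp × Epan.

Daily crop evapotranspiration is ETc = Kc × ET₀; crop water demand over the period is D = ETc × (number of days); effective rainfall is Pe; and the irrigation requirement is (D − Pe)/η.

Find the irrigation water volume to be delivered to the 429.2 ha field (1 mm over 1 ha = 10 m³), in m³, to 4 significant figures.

140800 m³

ET₀ = 0.66 × 6.1 = 4.0260 mm/d
ETc = Kc × ET₀ = 1.02 × 4.0260 = 4.1065 mm/d
Crop demand D = ETc × 14 d = 4.1065 × 14 = 57.491 mm
Pe = 0.76 × 42.4 = 32.224 mm
D − Pe = 57.491 − 32.224 = 25.267 mm
Gross irrigation = 25.267 / 0.77 = 32.814 mm
Volume = 32.814 mm × 429.2 ha × 10 = 140837.7 m³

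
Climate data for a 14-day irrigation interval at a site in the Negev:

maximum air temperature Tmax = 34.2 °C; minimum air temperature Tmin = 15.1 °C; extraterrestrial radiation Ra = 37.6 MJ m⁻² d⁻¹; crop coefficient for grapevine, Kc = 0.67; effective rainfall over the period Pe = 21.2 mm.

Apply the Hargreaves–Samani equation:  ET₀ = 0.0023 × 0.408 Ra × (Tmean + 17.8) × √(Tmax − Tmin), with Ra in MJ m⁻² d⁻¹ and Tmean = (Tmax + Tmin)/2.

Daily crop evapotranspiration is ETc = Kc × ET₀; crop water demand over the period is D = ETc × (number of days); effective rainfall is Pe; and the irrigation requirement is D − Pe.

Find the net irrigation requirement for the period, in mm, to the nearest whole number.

40 mm

Tmean = (34.2 + 15.1)/2 = 24.65 °C
0.408 Ra = 0.408 × 37.6 = 15.3408 mm/d equivalent
ET₀ = 0.0023 × 15.3408 × (24.65 + 17.8) × √19.1 = 0.0023 × 15.3408 × 42.45 × 4.3704 = 6.5460 mm/d
ETc = Kc × ET₀ = 0.67 × 6.5460 = 4.3858 mm/d
Crop demand D = ETc × 14 d = 4.3858 × 14 = 61.401 mm
D − Pe = 61.401 − 21.2 = 40.201 mm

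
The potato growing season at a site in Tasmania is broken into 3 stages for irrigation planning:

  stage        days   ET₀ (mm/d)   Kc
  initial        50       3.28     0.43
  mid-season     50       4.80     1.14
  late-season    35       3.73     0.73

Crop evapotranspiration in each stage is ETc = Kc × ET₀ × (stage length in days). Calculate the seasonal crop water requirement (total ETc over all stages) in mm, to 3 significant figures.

439 mm

initial: 0.43 × 3.28 × 50 = 70.52 mm
mid-season: 1.14 × 4.80 × 50 = 273.60 mm
late-season: 0.73 × 3.73 × 35 = 95.30 mm
Seasonal total = 439.42 mm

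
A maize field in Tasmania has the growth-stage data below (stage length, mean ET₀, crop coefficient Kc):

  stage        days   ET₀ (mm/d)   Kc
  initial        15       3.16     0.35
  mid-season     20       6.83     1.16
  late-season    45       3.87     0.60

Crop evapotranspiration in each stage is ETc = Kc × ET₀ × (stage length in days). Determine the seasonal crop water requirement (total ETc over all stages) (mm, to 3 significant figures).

280 mm

initial: 0.35 × 3.16 × 15 = 16.59 mm
mid-season: 1.16 × 6.83 × 20 = 158.46 mm
late-season: 0.60 × 3.87 × 45 = 104.49 mm
Seasonal total = 279.54 mm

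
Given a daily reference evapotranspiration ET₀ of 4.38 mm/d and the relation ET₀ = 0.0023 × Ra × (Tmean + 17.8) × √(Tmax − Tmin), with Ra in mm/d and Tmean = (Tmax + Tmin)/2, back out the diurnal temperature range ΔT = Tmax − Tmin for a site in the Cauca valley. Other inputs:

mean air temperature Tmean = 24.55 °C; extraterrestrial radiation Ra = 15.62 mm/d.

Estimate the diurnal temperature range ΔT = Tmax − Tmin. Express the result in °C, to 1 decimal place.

√ΔT = ET₀ / [0.0023 × Ra × (Tmean+17.8)] = 4.38 / (0.0023 × 15.62 × 42.35) = 2.8788
ΔT = 2.8788² = 8.287 °C

8.3 °C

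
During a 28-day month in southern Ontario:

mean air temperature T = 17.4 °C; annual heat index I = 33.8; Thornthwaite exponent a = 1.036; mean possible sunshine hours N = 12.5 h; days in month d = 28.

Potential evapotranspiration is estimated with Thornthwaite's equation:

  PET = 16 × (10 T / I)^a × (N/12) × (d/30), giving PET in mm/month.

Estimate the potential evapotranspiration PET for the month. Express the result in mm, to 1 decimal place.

10T/I = 10 × 17.4 / 33.8 = 5.1479
(10T/I)^a = 5.1479^1.036 = 5.4607
Uncorrected PET = 16 × 5.4607 = 87.371 mm
Correction = (N/12)(d/30) = (12.5/12)(28/30) = 0.9722
PET = 87.371 × 0.9722 = 84.942 mm/month

84.9 mm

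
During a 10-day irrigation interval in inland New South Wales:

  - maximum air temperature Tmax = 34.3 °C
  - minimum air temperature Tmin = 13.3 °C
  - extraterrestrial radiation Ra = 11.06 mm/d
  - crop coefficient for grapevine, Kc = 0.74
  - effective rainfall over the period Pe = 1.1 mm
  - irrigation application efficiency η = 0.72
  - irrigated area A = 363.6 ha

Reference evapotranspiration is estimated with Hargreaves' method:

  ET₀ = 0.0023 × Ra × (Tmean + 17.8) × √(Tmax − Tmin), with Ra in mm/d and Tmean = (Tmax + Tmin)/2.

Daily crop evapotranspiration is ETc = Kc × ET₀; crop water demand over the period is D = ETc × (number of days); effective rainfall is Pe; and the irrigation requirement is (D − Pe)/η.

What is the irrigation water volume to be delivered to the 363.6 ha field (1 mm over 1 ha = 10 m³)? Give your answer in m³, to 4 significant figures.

Tmean = (34.3 + 13.3)/2 = 23.80 °C
ET₀ = 0.0023 × 11.06 × (23.80 + 17.8) × √21.0 = 0.0023 × 11.06 × 41.60 × 4.5826 = 4.8494 mm/d
ETc = Kc × ET₀ = 0.74 × 4.8494 = 3.5886 mm/d
Crop demand D = ETc × 10 d = 3.5886 × 10 = 35.886 mm
D − Pe = 35.886 − 1.1 = 34.786 mm
Gross irrigation = 34.786 / 0.72 = 48.314 mm
Volume = 48.314 mm × 363.6 ha × 10 = 175669.7 m³

175700 m³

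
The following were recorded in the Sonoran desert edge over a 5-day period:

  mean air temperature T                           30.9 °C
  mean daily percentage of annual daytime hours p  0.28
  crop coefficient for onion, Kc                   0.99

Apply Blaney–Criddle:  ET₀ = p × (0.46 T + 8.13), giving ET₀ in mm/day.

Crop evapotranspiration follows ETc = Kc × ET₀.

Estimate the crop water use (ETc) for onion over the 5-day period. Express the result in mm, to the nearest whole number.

31 mm

ET₀ = 0.28 × (0.46 × 30.9 + 8.13) = 0.28 × 22.344 = 6.2563 mm/d
ETc = Kc × ET₀ = 0.99 × 6.2563 = 6.1937 mm/d
Over 5 days: 6.1937 × 5 = 30.969 mm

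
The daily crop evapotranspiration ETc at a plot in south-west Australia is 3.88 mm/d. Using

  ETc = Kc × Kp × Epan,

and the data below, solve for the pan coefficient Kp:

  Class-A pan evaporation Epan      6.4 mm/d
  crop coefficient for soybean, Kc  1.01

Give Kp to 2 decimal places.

0.60

ETc = Kc × Kp × Epan  ⇒  Kp = ETc / (Kc × Epan)
Kp = 3.88 / (1.01 × 6.4) = 3.88 / 6.464 = 0.6002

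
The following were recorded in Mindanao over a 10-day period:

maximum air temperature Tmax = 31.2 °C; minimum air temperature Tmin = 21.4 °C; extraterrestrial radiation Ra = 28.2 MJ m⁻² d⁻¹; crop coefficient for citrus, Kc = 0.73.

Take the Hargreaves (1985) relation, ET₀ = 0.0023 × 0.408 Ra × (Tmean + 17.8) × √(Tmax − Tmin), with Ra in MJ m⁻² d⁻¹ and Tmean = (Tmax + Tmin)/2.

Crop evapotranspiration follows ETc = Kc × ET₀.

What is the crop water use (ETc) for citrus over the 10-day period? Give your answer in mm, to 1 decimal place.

Tmean = (31.2 + 21.4)/2 = 26.30 °C
0.408 Ra = 0.408 × 28.2 = 11.5056 mm/d equivalent
ET₀ = 0.0023 × 11.5056 × (26.30 + 17.8) × √9.8 = 0.0023 × 11.5056 × 44.10 × 3.1305 = 3.6533 mm/d
ETc = Kc × ET₀ = 0.73 × 3.6533 = 2.6669 mm/d
Over 10 days: 2.6669 × 10 = 26.669 mm

26.7 mm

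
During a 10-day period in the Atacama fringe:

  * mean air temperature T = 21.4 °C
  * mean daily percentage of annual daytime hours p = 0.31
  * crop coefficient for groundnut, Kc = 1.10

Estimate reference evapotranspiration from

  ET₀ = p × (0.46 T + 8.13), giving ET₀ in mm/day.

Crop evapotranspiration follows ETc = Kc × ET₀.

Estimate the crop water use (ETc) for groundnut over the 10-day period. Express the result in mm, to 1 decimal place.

61.3 mm

ET₀ = 0.31 × (0.46 × 21.4 + 8.13) = 0.31 × 17.974 = 5.5719 mm/d
ETc = Kc × ET₀ = 1.10 × 5.5719 = 6.1291 mm/d
Over 10 days: 6.1291 × 10 = 61.291 mm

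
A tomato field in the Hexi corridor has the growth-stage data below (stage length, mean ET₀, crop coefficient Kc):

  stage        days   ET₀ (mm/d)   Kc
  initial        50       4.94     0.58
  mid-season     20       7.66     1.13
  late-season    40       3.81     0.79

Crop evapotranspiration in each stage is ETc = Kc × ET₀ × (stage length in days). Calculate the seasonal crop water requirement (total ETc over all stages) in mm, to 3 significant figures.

initial: 0.58 × 4.94 × 50 = 143.26 mm
mid-season: 1.13 × 7.66 × 20 = 173.12 mm
late-season: 0.79 × 3.81 × 40 = 120.40 mm
Seasonal total = 436.78 mm

437 mm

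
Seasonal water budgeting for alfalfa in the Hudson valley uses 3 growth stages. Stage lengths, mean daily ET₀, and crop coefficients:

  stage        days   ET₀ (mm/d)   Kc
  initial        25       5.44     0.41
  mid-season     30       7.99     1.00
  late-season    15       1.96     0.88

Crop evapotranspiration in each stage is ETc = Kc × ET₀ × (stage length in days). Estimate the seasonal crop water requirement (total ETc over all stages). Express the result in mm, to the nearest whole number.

initial: 0.41 × 5.44 × 25 = 55.76 mm
mid-season: 1.00 × 7.99 × 30 = 239.70 mm
late-season: 0.88 × 1.96 × 15 = 25.87 mm
Seasonal total = 321.33 mm

321 mm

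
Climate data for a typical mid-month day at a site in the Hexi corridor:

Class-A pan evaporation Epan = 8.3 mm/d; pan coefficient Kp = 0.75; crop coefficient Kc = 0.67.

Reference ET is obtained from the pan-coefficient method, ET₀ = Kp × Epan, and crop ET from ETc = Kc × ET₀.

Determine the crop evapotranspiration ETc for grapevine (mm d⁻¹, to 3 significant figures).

4.17 mm d⁻¹

ET₀ = 0.75 × 8.3 = 6.2250 mm/d
ETc = Kc × ET₀ = 0.67 × 6.2250 = 4.1708 mm/d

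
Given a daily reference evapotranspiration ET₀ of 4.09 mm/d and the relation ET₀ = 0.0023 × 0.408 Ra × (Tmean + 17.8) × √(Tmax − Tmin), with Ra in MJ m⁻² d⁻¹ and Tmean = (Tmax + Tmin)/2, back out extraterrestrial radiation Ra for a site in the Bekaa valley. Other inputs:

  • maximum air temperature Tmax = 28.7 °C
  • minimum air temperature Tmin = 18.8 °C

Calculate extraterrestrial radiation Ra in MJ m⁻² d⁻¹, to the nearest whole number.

33 MJ m⁻² d⁻¹

Tmean = (28.7+18.8)/2 = 23.75 °C; ΔT = 9.9
Ra = ET₀ / [0.0023 × 0.408 × (Tmean+17.8) × √ΔT]
   = 4.09 / (0.0023 × 0.408 × 41.55 × 3.1464) = 33.339 MJ m⁻² d⁻¹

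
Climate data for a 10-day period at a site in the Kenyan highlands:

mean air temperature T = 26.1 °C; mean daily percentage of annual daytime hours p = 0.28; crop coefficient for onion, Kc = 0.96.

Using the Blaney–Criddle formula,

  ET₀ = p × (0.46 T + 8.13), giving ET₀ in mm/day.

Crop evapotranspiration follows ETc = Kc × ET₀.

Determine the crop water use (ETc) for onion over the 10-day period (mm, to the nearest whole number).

ET₀ = 0.28 × (0.46 × 26.1 + 8.13) = 0.28 × 20.136 = 5.6381 mm/d
ETc = Kc × ET₀ = 0.96 × 5.6381 = 5.4126 mm/d
Over 10 days: 5.4126 × 10 = 54.126 mm

54 mm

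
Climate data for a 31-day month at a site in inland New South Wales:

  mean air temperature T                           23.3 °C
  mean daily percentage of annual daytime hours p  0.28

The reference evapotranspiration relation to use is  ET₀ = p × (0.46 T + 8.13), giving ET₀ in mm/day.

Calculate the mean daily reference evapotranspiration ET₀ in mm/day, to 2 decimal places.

ET₀ = 0.28 × (0.46 × 23.3 + 8.13) = 0.28 × 18.848 = 5.2774 mm/d

5.28 mm/day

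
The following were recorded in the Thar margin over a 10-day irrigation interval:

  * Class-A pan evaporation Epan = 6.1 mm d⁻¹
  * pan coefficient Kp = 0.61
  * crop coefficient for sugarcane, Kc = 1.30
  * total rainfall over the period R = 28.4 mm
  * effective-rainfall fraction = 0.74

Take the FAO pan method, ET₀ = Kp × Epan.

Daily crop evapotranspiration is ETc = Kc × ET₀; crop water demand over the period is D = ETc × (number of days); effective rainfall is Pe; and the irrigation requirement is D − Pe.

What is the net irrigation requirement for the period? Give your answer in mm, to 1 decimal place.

27.4 mm

ET₀ = 0.61 × 6.1 = 3.7210 mm/d
ETc = Kc × ET₀ = 1.30 × 3.7210 = 4.8373 mm/d
Crop demand D = ETc × 10 d = 4.8373 × 10 = 48.373 mm
Pe = 0.74 × 28.4 = 21.016 mm
D − Pe = 48.373 − 21.016 = 27.357 mm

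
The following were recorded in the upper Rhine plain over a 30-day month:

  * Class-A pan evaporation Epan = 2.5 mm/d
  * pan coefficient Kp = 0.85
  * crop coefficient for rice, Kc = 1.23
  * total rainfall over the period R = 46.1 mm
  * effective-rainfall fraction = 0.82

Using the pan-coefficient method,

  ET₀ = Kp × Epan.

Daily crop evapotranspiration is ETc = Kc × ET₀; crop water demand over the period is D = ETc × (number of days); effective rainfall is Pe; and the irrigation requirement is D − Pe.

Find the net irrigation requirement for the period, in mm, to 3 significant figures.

40.6 mm

ET₀ = 0.85 × 2.5 = 2.1250 mm/d
ETc = Kc × ET₀ = 1.23 × 2.1250 = 2.6138 mm/d
Crop demand D = ETc × 30 d = 2.6138 × 30 = 78.414 mm
Pe = 0.82 × 46.1 = 37.802 mm
D − Pe = 78.414 − 37.802 = 40.612 mm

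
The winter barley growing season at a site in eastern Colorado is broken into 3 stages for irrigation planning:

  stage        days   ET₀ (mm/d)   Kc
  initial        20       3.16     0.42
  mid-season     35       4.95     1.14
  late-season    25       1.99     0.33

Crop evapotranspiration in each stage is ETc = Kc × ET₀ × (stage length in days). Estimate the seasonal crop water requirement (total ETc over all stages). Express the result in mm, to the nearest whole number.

initial: 0.42 × 3.16 × 20 = 26.54 mm
mid-season: 1.14 × 4.95 × 35 = 197.51 mm
late-season: 0.33 × 1.99 × 25 = 16.42 mm
Seasonal total = 240.47 mm

240 mm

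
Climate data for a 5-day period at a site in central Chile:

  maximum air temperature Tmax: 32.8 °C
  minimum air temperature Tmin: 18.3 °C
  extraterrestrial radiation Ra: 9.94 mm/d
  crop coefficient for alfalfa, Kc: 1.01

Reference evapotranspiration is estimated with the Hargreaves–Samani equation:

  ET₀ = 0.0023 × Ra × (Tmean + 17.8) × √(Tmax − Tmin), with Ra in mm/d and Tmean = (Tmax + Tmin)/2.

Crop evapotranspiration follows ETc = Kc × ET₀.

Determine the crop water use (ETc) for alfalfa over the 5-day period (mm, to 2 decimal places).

Tmean = (32.8 + 18.3)/2 = 25.55 °C
ET₀ = 0.0023 × 9.94 × (25.55 + 17.8) × √14.5 = 0.0023 × 9.94 × 43.35 × 3.8079 = 3.7739 mm/d
ETc = Kc × ET₀ = 1.01 × 3.7739 = 3.8116 mm/d
Over 5 days: 3.8116 × 5 = 19.058 mm

19.06 mm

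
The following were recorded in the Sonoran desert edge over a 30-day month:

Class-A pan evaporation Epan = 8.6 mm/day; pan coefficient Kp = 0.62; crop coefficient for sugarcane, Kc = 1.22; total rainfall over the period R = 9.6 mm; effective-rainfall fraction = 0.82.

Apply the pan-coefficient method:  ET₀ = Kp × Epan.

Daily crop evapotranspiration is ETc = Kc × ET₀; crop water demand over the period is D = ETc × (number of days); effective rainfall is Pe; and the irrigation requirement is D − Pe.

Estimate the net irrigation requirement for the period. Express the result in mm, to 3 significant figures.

ET₀ = 0.62 × 8.6 = 5.3320 mm/d
ETc = Kc × ET₀ = 1.22 × 5.3320 = 6.5050 mm/d
Crop demand D = ETc × 30 d = 6.5050 × 30 = 195.150 mm
Pe = 0.82 × 9.6 = 7.872 mm
D − Pe = 195.150 − 7.872 = 187.278 mm

187 mm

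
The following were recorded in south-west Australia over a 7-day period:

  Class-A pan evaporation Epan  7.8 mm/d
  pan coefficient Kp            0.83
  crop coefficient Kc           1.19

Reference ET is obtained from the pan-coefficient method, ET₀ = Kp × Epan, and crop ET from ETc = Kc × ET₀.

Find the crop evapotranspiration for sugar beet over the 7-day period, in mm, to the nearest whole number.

ET₀ = 0.83 × 7.8 = 6.4740 mm/d
ETc = Kc × ET₀ = 1.19 × 6.4740 = 7.7041 mm/d
Over 7 days: 7.7041 × 7 = 53.929 mm

54 mm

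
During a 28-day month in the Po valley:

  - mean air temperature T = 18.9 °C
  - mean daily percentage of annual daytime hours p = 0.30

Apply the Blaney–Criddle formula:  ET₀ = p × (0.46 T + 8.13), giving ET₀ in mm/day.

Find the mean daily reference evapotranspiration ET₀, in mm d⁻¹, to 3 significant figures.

ET₀ = 0.30 × (0.46 × 18.9 + 8.13) = 0.30 × 16.824 = 5.0472 mm/d

5.05 mm d⁻¹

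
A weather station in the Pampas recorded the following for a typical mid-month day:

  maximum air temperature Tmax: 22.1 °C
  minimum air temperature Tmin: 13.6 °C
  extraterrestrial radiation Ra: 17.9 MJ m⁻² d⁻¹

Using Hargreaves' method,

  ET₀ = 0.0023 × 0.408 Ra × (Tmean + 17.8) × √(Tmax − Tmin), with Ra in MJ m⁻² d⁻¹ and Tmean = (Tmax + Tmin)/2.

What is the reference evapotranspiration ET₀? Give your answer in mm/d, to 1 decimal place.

Tmean = (22.1 + 13.6)/2 = 17.85 °C
0.408 Ra = 0.408 × 17.9 = 7.3032 mm/d equivalent
ET₀ = 0.0023 × 7.3032 × (17.85 + 17.8) × √8.5 = 0.0023 × 7.3032 × 35.65 × 2.9155 = 1.7459 mm/d

1.7 mm/d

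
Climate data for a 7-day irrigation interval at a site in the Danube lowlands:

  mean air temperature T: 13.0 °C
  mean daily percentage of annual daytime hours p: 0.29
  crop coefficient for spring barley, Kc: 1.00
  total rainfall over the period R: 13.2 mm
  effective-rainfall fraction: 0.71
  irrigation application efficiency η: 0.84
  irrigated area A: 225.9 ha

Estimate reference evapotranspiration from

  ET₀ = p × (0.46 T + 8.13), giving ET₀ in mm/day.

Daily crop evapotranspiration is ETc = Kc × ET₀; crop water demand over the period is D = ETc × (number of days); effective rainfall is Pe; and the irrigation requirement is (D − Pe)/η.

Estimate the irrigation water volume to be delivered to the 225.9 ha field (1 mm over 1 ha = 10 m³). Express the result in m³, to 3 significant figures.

ET₀ = 0.29 × (0.46 × 13.0 + 8.13) = 0.29 × 14.110 = 4.0919 mm/d
ETc = Kc × ET₀ = 1.00 × 4.0919 = 4.0919 mm/d
Crop demand D = ETc × 7 d = 4.0919 × 7 = 28.643 mm
Pe = 0.71 × 13.2 = 9.372 mm
D − Pe = 28.643 − 9.372 = 19.271 mm
Gross irrigation = 19.271 / 0.84 = 22.942 mm
Volume = 22.942 mm × 225.9 ha × 10 = 51826.0 m³

51800 m³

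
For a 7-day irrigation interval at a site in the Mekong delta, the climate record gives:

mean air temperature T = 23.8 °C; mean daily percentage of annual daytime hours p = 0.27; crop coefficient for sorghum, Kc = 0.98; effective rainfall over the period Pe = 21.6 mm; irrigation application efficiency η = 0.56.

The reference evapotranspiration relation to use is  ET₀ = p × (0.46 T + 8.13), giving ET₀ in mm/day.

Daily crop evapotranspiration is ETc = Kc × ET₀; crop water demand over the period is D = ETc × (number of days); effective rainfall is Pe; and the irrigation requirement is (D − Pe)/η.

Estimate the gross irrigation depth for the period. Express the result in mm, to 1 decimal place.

ET₀ = 0.27 × (0.46 × 23.8 + 8.13) = 0.27 × 19.078 = 5.1511 mm/d
ETc = Kc × ET₀ = 0.98 × 5.1511 = 5.0481 mm/d
Crop demand D = ETc × 7 d = 5.0481 × 7 = 35.337 mm
D − Pe = 35.337 − 21.6 = 13.737 mm
Gross irrigation = 13.737 / 0.56 = 24.530 mm

24.5 mm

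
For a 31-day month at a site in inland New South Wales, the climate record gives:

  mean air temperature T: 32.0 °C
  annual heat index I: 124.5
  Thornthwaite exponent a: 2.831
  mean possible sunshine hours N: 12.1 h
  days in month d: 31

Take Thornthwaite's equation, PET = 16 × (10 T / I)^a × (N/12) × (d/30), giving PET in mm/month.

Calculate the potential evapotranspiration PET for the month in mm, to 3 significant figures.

241 mm

10T/I = 10 × 32.0 / 124.5 = 2.5703
(10T/I)^a = 2.5703^2.831 = 14.4765
Uncorrected PET = 16 × 14.4765 = 231.624 mm
Correction = (N/12)(d/30) = (12.1/12)(31/30) = 1.0419
PET = 231.624 × 1.0419 = 241.329 mm/month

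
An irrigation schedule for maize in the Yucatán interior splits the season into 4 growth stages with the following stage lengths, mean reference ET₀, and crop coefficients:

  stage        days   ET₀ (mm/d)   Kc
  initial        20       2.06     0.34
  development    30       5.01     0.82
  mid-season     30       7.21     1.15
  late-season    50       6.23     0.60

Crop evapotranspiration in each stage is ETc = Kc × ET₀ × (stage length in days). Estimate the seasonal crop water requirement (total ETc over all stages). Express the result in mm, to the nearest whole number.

573 mm

initial: 0.34 × 2.06 × 20 = 14.01 mm
development: 0.82 × 5.01 × 30 = 123.25 mm
mid-season: 1.15 × 7.21 × 30 = 248.75 mm
late-season: 0.60 × 6.23 × 50 = 186.90 mm
Seasonal total = 572.91 mm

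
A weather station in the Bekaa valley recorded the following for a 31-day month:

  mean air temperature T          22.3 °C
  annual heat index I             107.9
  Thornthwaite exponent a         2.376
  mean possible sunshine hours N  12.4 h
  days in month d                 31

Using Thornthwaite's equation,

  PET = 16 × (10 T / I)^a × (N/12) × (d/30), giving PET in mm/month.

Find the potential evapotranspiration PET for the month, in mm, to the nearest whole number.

96 mm

10T/I = 10 × 22.3 / 107.9 = 2.0667
(10T/I)^a = 2.0667^2.376 = 5.6118
Uncorrected PET = 16 × 5.6118 = 89.789 mm
Correction = (N/12)(d/30) = (12.4/12)(31/30) = 1.0678
PET = 89.789 × 1.0678 = 95.877 mm/month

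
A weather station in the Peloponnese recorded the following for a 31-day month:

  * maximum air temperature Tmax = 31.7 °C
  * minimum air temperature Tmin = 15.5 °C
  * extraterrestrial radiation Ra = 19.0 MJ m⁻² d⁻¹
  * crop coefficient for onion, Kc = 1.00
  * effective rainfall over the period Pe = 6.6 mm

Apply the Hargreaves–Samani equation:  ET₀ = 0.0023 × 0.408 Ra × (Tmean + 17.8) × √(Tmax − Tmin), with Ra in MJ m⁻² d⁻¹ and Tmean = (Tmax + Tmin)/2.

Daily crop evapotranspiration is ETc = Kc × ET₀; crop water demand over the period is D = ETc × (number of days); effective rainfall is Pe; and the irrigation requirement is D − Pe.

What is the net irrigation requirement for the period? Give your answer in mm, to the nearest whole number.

86 mm

Tmean = (31.7 + 15.5)/2 = 23.60 °C
0.408 Ra = 0.408 × 19.0 = 7.7520 mm/d equivalent
ET₀ = 0.0023 × 7.7520 × (23.60 + 17.8) × √16.2 = 0.0023 × 7.7520 × 41.40 × 4.0249 = 2.9710 mm/d
ETc = Kc × ET₀ = 1.00 × 2.9710 = 2.9710 mm/d
Crop demand D = ETc × 31 d = 2.9710 × 31 = 92.101 mm
D − Pe = 92.101 − 6.6 = 85.501 mm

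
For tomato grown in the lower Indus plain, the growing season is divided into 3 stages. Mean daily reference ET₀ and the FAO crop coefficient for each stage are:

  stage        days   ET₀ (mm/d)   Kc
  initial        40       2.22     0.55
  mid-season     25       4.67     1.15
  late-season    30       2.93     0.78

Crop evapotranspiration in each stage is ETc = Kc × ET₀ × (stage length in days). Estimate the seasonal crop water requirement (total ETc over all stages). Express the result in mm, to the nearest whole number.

252 mm

initial: 0.55 × 2.22 × 40 = 48.84 mm
mid-season: 1.15 × 4.67 × 25 = 134.26 mm
late-season: 0.78 × 2.93 × 30 = 68.56 mm
Seasonal total = 251.66 mm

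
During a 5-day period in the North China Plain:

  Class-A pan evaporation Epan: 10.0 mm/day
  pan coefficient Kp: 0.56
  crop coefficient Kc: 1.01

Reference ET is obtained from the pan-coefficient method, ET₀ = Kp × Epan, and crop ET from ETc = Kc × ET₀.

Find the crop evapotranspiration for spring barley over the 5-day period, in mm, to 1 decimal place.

28.3 mm

ET₀ = 0.56 × 10.0 = 5.6000 mm/d
ETc = Kc × ET₀ = 1.01 × 5.6000 = 5.6560 mm/d
Over 5 days: 5.6560 × 5 = 28.280 mm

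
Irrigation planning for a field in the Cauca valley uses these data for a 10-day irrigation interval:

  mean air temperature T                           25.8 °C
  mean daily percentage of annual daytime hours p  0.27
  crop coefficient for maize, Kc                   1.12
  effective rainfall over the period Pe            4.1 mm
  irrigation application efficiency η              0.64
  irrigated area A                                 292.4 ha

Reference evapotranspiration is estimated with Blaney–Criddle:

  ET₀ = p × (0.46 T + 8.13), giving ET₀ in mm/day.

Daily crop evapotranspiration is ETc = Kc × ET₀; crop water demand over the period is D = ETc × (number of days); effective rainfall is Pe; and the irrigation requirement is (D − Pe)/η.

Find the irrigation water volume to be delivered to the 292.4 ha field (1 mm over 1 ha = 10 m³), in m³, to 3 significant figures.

258000 m³

ET₀ = 0.27 × (0.46 × 25.8 + 8.13) = 0.27 × 19.998 = 5.3995 mm/d
ETc = Kc × ET₀ = 1.12 × 5.3995 = 6.0474 mm/d
Crop demand D = ETc × 10 d = 6.0474 × 10 = 60.474 mm
D − Pe = 60.474 − 4.1 = 56.374 mm
Gross irrigation = 56.374 / 0.64 = 88.084 mm
Volume = 88.084 mm × 292.4 ha × 10 = 257557.6 m³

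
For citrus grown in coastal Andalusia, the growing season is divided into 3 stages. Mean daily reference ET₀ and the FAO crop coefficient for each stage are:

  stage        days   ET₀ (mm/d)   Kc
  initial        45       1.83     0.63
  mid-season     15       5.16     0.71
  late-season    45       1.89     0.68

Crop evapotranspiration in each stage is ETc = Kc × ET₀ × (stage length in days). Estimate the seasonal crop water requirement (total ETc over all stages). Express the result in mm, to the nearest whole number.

165 mm

initial: 0.63 × 1.83 × 45 = 51.88 mm
mid-season: 0.71 × 5.16 × 15 = 54.95 mm
late-season: 0.68 × 1.89 × 45 = 57.83 mm
Seasonal total = 164.66 mm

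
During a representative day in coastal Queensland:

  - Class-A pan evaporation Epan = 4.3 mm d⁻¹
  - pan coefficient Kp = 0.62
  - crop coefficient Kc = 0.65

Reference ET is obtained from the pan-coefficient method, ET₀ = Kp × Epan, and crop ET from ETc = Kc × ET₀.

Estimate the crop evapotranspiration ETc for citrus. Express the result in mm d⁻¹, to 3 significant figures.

ET₀ = 0.62 × 4.3 = 2.6660 mm/d
ETc = Kc × ET₀ = 0.65 × 2.6660 = 1.7329 mm/d

1.73 mm d⁻¹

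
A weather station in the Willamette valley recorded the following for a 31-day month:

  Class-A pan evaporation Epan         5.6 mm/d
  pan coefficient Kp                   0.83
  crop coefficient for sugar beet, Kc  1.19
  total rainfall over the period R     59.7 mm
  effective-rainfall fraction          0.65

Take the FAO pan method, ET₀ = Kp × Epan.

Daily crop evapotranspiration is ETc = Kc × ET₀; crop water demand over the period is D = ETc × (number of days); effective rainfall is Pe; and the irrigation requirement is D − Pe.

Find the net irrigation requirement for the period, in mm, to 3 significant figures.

133 mm

ET₀ = 0.83 × 5.6 = 4.6480 mm/d
ETc = Kc × ET₀ = 1.19 × 4.6480 = 5.5311 mm/d
Crop demand D = ETc × 31 d = 5.5311 × 31 = 171.464 mm
Pe = 0.65 × 59.7 = 38.805 mm
D − Pe = 171.464 − 38.805 = 132.659 mm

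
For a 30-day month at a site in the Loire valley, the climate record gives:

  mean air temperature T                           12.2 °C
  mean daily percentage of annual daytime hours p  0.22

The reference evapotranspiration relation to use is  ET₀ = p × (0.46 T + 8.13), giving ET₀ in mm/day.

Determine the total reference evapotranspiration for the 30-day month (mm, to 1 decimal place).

ET₀ = 0.22 × (0.46 × 12.2 + 8.13) = 0.22 × 13.742 = 3.0232 mm/d
Monthly total = 3.0232 × 30 = 90.696 mm

90.7 mm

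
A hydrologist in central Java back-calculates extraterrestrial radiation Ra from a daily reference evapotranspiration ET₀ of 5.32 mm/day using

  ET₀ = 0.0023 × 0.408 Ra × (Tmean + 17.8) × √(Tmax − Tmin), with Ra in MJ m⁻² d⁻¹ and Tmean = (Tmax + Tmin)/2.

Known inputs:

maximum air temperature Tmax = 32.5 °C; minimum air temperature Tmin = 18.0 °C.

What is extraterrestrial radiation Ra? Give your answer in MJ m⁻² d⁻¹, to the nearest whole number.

35 MJ m⁻² d⁻¹

Tmean = (32.5+18.0)/2 = 25.25 °C; ΔT = 14.5
Ra = ET₀ / [0.0023 × 0.408 × (Tmean+17.8) × √ΔT]
   = 5.32 / (0.0023 × 0.408 × 43.05 × 3.8079) = 34.583 MJ m⁻² d⁻¹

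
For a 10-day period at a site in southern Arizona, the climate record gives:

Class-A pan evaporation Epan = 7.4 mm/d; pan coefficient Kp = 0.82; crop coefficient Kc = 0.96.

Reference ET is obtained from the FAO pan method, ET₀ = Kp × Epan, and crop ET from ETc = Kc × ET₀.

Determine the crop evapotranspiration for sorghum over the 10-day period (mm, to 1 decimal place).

58.3 mm

ET₀ = 0.82 × 7.4 = 6.0680 mm/d
ETc = Kc × ET₀ = 0.96 × 6.0680 = 5.8253 mm/d
Over 10 days: 5.8253 × 10 = 58.253 mm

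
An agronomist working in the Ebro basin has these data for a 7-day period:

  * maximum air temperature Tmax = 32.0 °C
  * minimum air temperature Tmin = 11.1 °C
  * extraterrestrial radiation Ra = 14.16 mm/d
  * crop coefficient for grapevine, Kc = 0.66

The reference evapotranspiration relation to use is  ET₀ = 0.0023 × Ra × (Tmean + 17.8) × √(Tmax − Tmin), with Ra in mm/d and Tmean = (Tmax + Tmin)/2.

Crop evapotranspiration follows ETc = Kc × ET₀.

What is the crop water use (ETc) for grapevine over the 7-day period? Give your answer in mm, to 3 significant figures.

Tmean = (32.0 + 11.1)/2 = 21.55 °C
ET₀ = 0.0023 × 14.16 × (21.55 + 17.8) × √20.9 = 0.0023 × 14.16 × 39.35 × 4.5717 = 5.8589 mm/d
ETc = Kc × ET₀ = 0.66 × 5.8589 = 3.8669 mm/d
Over 7 days: 3.8669 × 7 = 27.068 mm

27.1 mm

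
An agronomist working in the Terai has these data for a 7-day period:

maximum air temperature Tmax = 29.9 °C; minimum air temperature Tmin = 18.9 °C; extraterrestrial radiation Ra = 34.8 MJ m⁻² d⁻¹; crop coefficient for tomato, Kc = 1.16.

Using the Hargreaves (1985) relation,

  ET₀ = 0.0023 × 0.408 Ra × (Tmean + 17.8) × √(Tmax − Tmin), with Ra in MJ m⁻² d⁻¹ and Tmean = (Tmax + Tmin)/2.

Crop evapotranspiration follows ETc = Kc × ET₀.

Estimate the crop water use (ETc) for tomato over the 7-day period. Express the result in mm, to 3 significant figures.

37.1 mm

Tmean = (29.9 + 18.9)/2 = 24.40 °C
0.408 Ra = 0.408 × 34.8 = 14.1984 mm/d equivalent
ET₀ = 0.0023 × 14.1984 × (24.40 + 17.8) × √11.0 = 0.0023 × 14.1984 × 42.20 × 3.3166 = 4.5706 mm/d
ETc = Kc × ET₀ = 1.16 × 4.5706 = 5.3019 mm/d
Over 7 days: 5.3019 × 7 = 37.113 mm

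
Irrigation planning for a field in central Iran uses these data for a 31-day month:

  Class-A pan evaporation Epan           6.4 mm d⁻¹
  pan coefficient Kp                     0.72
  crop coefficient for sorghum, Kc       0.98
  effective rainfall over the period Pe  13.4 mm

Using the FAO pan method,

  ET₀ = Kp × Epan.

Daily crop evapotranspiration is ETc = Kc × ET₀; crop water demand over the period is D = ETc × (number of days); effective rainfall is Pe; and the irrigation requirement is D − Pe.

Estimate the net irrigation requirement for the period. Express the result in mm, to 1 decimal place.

126.6 mm

ET₀ = 0.72 × 6.4 = 4.6080 mm/d
ETc = Kc × ET₀ = 0.98 × 4.6080 = 4.5158 mm/d
Crop demand D = ETc × 31 d = 4.5158 × 31 = 139.990 mm
D − Pe = 139.990 − 13.4 = 126.590 mm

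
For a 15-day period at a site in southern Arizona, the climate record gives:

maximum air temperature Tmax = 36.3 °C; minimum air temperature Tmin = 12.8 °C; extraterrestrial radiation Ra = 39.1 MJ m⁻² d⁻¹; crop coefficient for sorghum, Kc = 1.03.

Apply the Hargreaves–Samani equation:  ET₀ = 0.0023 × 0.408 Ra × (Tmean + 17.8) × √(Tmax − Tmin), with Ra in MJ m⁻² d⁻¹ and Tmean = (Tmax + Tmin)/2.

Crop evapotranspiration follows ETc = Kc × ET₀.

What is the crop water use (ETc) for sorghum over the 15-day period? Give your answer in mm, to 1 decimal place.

116.4 mm

Tmean = (36.3 + 12.8)/2 = 24.55 °C
0.408 Ra = 0.408 × 39.1 = 15.9528 mm/d equivalent
ET₀ = 0.0023 × 15.9528 × (24.55 + 17.8) × √23.5 = 0.0023 × 15.9528 × 42.35 × 4.8477 = 7.5328 mm/d
ETc = Kc × ET₀ = 1.03 × 7.5328 = 7.7588 mm/d
Over 15 days: 7.7588 × 15 = 116.382 mm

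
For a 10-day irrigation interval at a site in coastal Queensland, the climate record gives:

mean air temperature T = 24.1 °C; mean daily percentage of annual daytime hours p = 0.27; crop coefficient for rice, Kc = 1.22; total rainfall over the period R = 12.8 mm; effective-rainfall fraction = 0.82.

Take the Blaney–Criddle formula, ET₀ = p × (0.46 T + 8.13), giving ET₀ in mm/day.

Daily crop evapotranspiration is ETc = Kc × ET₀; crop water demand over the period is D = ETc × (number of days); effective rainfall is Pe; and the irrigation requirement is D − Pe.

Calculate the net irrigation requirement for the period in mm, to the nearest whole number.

53 mm

ET₀ = 0.27 × (0.46 × 24.1 + 8.13) = 0.27 × 19.216 = 5.1883 mm/d
ETc = Kc × ET₀ = 1.22 × 5.1883 = 6.3297 mm/d
Crop demand D = ETc × 10 d = 6.3297 × 10 = 63.297 mm
Pe = 0.82 × 12.8 = 10.496 mm
D − Pe = 63.297 − 10.496 = 52.801 mm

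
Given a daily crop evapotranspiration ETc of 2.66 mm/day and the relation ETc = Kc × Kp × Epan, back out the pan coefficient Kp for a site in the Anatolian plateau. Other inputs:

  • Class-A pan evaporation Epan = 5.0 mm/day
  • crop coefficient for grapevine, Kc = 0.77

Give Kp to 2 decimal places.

ETc = Kc × Kp × Epan  ⇒  Kp = ETc / (Kc × Epan)
Kp = 2.66 / (0.77 × 5.0) = 2.66 / 3.850 = 0.6909

0.69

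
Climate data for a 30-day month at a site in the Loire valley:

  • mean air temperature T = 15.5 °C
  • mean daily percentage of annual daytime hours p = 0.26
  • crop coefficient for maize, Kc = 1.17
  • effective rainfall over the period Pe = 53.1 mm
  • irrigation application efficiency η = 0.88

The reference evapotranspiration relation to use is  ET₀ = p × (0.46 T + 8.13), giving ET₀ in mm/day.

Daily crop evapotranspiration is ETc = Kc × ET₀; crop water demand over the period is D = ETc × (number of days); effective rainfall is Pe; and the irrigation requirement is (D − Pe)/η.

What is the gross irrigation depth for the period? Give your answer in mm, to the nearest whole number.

ET₀ = 0.26 × (0.46 × 15.5 + 8.13) = 0.26 × 15.260 = 3.9676 mm/d
ETc = Kc × ET₀ = 1.17 × 3.9676 = 4.6421 mm/d
Crop demand D = ETc × 30 d = 4.6421 × 30 = 139.263 mm
D − Pe = 139.263 − 53.1 = 86.163 mm
Gross irrigation = 86.163 / 0.88 = 97.913 mm

98 mm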